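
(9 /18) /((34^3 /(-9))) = -9 /78608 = -0.00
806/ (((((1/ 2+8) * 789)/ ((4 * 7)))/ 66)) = 992992/ 4471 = 222.10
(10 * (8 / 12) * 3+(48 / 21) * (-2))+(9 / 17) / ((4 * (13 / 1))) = 95535 / 6188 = 15.44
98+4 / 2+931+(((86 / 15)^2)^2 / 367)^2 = 1039.67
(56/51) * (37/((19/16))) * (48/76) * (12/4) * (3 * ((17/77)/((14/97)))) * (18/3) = 1784.88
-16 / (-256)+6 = 97 / 16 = 6.06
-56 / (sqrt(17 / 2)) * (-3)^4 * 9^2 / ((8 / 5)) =-229635 * sqrt(34) / 17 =-78764.16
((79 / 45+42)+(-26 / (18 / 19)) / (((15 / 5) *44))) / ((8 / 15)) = 258673 / 3168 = 81.65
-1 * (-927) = 927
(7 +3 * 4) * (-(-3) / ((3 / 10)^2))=1900 / 3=633.33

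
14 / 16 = 7 / 8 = 0.88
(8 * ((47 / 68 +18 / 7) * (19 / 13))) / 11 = 59014 / 17017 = 3.47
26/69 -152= -10462/69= -151.62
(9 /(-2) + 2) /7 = -5 /14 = -0.36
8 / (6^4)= 1 / 162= 0.01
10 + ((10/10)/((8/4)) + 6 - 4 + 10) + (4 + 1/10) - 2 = 24.60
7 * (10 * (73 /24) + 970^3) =76664534555 /12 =6388711212.92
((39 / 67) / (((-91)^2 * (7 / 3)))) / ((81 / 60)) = 20 / 896259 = 0.00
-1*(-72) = 72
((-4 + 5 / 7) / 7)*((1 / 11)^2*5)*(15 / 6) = -575 / 11858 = -0.05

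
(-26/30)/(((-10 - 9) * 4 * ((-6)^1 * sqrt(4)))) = -13/13680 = -0.00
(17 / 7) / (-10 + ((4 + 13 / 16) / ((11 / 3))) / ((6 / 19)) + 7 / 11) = -5984 / 12831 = -0.47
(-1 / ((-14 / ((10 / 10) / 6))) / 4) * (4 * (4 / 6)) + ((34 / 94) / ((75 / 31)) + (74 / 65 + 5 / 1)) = 12117407 / 1924650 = 6.30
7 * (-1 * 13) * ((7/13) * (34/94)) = -833/47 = -17.72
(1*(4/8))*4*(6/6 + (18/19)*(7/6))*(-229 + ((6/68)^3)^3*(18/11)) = -964.21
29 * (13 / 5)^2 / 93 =4901 / 2325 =2.11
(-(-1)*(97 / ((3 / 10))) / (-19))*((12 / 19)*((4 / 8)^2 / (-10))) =97 / 361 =0.27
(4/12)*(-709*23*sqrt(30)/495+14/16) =7/24-16307*sqrt(30)/1485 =-59.85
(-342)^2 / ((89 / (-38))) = -4444632 / 89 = -49939.69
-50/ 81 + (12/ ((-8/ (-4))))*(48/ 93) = 6226/ 2511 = 2.48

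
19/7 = 2.71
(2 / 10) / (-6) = -1 / 30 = -0.03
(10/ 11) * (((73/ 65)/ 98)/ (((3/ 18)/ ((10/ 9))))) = 1460/ 21021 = 0.07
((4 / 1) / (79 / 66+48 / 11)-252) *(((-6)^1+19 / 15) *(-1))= -436508 / 367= -1189.40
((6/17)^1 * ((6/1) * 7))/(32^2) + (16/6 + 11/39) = 502937/169728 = 2.96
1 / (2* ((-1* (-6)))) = 1 / 12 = 0.08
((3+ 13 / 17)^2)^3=68719476736 / 24137569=2846.99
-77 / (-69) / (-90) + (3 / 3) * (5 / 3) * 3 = 4.99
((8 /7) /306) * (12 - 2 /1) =0.04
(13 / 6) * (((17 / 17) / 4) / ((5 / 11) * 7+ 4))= 143 / 1896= 0.08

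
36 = 36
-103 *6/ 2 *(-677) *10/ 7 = 2091930/ 7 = 298847.14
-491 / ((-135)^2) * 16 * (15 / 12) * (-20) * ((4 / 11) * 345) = 3613760 / 2673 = 1351.95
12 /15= 4 /5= 0.80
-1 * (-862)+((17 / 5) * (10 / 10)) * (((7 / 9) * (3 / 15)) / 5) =969869 / 1125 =862.11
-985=-985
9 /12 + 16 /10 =47 /20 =2.35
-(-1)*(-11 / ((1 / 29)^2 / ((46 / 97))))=-425546 / 97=-4387.07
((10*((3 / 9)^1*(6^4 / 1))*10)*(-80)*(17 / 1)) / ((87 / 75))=-1468800000 / 29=-50648275.86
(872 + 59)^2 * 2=1733522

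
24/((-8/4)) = -12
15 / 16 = 0.94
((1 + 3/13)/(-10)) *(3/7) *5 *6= -144/91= -1.58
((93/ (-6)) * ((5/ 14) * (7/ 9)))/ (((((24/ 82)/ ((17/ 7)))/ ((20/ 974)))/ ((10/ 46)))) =-2700875/ 16935912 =-0.16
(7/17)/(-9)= -7/153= -0.05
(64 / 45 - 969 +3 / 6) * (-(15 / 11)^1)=87037 / 66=1318.74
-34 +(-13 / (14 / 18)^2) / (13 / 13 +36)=-62695 / 1813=-34.58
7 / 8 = 0.88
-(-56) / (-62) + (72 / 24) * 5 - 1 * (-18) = 995 / 31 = 32.10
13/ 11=1.18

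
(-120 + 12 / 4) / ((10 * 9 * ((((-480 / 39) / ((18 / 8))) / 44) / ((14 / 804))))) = 39039 / 214400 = 0.18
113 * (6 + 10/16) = 5989/8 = 748.62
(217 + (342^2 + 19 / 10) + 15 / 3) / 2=1171879 / 20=58593.95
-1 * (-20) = 20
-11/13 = -0.85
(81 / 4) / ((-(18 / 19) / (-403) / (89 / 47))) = 6133257 / 376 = 16311.85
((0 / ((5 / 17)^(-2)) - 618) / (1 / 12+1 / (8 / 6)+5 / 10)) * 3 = -2781 / 2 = -1390.50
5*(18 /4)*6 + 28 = 163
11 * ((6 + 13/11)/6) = 79/6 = 13.17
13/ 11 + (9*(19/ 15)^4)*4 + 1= 5869124/ 61875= 94.85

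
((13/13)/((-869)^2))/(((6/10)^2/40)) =1000/6796449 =0.00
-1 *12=-12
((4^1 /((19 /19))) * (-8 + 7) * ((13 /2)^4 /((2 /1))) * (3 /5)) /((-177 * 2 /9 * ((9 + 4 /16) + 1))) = 257049 /48380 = 5.31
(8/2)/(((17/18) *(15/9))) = 216/85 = 2.54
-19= -19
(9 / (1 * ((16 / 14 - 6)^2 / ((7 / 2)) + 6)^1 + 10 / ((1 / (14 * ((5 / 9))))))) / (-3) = -9261 / 279430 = -0.03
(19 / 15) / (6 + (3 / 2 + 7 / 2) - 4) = 19 / 105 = 0.18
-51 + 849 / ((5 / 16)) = 13329 / 5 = 2665.80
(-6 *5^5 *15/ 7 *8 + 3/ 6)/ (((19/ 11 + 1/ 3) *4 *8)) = -148499769/ 30464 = -4874.60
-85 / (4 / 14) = -595 / 2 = -297.50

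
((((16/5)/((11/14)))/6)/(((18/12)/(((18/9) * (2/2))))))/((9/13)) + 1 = 10279/4455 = 2.31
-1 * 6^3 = -216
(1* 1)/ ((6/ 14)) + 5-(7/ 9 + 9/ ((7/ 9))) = -316/ 63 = -5.02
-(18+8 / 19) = -350 / 19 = -18.42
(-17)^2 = 289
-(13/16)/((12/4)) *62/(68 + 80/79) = -31837/130848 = -0.24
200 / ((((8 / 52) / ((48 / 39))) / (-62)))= -99200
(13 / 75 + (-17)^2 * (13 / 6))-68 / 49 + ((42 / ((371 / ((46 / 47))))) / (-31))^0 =1533583 / 2450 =625.95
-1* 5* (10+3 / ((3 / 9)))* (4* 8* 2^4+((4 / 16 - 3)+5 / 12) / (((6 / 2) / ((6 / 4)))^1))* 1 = -291175 / 6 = -48529.17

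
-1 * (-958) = 958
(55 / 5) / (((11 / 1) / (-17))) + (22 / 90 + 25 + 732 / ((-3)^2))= 4031 / 45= 89.58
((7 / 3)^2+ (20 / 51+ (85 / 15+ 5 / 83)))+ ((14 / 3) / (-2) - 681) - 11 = -8670494 / 12699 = -682.77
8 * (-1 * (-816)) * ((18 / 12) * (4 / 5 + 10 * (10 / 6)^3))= 461166.93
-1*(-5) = 5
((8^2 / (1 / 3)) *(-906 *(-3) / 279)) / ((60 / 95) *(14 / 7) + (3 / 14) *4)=1285312 / 1457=882.16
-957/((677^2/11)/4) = -42108/458329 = -0.09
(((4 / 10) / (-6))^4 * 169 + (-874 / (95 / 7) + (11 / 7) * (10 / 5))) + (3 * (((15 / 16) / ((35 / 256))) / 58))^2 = -127525591679 / 2086205625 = -61.13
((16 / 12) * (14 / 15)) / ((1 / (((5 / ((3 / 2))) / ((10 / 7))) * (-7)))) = -2744 / 135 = -20.33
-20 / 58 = -10 / 29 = -0.34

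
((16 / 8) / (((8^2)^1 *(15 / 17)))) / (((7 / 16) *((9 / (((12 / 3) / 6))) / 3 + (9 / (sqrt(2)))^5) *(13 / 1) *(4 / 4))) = -136 / 528828869205 + 8262 *sqrt(2) / 19586254415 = 0.00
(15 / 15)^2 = 1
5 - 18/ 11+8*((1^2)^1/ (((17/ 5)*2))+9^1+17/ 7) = 125623/ 1309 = 95.97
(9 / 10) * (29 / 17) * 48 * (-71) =-444744 / 85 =-5232.28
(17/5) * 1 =17/5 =3.40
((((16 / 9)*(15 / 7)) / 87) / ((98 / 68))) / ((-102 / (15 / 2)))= -200 / 89523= -0.00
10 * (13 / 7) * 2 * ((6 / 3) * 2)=1040 / 7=148.57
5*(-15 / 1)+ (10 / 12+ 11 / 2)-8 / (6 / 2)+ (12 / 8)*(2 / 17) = -3629 / 51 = -71.16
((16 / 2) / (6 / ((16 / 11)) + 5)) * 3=192 / 73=2.63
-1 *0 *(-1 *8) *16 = 0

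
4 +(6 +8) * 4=60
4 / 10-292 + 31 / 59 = -85867 / 295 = -291.07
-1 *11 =-11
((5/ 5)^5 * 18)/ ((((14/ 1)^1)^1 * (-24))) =-3/ 56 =-0.05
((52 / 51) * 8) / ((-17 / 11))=-4576 / 867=-5.28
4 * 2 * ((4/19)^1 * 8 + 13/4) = 750/19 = 39.47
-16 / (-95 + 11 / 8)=128 / 749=0.17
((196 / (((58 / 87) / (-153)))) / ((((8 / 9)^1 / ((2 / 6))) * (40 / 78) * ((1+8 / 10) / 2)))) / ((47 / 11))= -3216213 / 376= -8553.76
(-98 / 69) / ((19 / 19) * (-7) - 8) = 98 / 1035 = 0.09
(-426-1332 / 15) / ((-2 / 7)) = 9009 / 5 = 1801.80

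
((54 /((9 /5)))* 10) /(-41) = -300 /41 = -7.32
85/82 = 1.04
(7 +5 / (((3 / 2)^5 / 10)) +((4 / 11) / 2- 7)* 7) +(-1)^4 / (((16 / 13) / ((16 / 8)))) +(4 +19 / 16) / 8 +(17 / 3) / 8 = -10661597 / 342144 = -31.16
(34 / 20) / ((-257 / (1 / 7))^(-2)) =55018817 / 10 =5501881.70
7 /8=0.88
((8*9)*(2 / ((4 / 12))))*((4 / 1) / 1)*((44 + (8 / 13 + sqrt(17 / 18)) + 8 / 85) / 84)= 24*sqrt(34) / 7 + 7114176 / 7735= 939.73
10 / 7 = 1.43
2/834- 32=-13343/417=-32.00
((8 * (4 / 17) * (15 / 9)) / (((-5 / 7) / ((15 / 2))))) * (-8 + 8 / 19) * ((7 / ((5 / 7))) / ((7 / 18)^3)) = 13436928 / 323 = 41600.40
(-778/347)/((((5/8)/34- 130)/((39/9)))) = 2751008/36804555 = 0.07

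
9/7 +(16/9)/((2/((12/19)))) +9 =4328/399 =10.85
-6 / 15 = -2 / 5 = -0.40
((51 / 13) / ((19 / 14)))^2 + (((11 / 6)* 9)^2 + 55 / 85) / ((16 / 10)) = 5938049089 / 33188896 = 178.92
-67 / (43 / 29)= -1943 / 43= -45.19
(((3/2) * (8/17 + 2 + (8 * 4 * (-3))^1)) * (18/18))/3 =-795/17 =-46.76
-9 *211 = -1899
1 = 1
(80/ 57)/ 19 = 80/ 1083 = 0.07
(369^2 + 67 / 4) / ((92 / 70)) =19064885 / 184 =103613.51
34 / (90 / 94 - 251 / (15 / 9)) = -3995 / 17583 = -0.23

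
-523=-523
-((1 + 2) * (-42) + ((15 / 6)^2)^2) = 1391 / 16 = 86.94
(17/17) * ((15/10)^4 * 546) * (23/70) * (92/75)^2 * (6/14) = 12811851/21875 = 585.68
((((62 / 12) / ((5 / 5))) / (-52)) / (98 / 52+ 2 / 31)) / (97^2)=-961 / 177378468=-0.00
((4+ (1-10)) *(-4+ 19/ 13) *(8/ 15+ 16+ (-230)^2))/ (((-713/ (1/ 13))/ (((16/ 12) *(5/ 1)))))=-174624560/ 361491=-483.07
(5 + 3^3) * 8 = 256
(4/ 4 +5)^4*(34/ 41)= 44064/ 41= 1074.73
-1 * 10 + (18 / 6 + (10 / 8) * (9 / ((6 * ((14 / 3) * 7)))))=-6.94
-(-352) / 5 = 352 / 5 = 70.40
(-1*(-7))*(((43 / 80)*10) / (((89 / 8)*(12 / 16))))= 1204 / 267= 4.51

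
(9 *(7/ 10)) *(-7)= -441/ 10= -44.10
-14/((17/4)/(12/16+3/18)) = -154/51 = -3.02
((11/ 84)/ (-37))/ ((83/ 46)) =-253/ 128982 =-0.00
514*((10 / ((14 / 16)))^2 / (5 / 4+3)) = 13158400 / 833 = 15796.40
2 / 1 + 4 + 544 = 550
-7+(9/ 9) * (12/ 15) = -31/ 5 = -6.20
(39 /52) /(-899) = -3 /3596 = -0.00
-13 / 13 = -1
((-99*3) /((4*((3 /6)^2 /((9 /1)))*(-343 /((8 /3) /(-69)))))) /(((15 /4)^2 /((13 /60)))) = -4576 /986125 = -0.00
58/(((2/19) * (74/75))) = 41325/74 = 558.45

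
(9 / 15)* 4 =12 / 5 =2.40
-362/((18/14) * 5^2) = -2534/225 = -11.26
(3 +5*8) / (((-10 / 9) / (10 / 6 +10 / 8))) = -112.88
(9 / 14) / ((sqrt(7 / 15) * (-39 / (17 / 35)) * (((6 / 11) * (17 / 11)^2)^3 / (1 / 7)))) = -2357947691 * sqrt(105) / 31908957509520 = -0.00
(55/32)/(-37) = -55/1184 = -0.05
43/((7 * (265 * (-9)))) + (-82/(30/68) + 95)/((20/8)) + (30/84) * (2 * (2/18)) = -36.27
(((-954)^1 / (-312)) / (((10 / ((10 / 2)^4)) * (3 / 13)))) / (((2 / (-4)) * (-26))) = 6625 / 104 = 63.70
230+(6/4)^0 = 231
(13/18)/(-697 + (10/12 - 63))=-13/13665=-0.00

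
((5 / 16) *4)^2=25 / 16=1.56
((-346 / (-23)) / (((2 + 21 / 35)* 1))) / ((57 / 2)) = 3460 / 17043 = 0.20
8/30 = 4/15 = 0.27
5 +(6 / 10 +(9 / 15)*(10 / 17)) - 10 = -344 / 85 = -4.05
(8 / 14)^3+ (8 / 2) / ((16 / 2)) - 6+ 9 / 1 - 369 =-365.31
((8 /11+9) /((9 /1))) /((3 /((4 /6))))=214 /891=0.24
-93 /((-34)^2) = -93 /1156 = -0.08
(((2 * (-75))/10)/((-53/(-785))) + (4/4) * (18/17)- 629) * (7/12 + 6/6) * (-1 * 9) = 21829575/1802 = 12114.08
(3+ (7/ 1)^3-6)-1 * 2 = 338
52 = 52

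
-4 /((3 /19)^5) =-9904396 /243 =-40758.83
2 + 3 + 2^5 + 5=42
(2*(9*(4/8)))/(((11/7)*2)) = 63/22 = 2.86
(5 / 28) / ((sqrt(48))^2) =5 / 1344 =0.00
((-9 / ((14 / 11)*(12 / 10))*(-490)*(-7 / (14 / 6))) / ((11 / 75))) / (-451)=118125 / 902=130.96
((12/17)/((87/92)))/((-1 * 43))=-368/21199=-0.02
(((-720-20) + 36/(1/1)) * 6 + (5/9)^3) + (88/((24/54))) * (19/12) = -5701259/1458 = -3910.33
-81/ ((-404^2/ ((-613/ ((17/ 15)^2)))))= -11171925/ 47169424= -0.24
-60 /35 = -12 /7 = -1.71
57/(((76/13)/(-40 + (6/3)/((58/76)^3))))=-8441706/24389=-346.13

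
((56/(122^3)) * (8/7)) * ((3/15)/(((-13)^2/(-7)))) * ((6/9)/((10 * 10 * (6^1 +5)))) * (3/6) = -14/158234129625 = -0.00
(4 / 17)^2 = 16 / 289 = 0.06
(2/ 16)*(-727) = -727/ 8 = -90.88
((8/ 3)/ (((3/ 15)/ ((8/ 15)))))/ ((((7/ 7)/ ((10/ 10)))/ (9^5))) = 419904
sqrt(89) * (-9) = -9 * sqrt(89) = -84.91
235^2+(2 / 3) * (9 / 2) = 55228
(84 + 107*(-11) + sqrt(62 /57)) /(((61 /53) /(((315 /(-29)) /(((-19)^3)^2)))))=0.00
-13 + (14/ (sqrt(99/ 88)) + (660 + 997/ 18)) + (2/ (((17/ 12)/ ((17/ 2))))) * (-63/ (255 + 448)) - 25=28 * sqrt(2)/ 3 + 8558071/ 12654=689.51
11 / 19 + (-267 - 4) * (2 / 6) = -5116 / 57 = -89.75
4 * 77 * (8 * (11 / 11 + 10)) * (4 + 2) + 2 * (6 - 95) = 162446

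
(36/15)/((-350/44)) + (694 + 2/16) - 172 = 3652763/7000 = 521.82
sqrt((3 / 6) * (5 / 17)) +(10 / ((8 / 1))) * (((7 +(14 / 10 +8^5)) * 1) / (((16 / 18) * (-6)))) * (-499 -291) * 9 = sqrt(170) / 34 +873900765 / 16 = 54618798.20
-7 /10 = -0.70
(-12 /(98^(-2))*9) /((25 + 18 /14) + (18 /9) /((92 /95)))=-111329568 /3043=-36585.46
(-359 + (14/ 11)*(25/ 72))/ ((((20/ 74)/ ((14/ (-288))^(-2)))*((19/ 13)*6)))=-3278242032/ 51205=-64021.91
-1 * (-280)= 280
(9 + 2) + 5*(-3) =-4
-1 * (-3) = 3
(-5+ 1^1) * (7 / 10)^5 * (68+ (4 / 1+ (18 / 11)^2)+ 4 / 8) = -305769751 / 6050000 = -50.54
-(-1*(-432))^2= -186624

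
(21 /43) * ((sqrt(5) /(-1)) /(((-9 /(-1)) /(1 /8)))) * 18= -21 * sqrt(5) /172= -0.27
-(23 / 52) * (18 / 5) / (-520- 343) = 207 / 112190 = 0.00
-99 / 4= -24.75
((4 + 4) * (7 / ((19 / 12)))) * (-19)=-672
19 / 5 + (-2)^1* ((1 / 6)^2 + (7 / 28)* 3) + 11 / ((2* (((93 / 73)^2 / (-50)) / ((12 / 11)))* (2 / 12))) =-47863939 / 43245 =-1106.81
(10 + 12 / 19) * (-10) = -106.32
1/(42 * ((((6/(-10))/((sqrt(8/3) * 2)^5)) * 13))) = -1.13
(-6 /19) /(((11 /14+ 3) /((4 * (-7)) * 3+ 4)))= 6.67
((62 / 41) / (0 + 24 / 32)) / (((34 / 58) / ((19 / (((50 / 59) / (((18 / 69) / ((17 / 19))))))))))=153182408 / 6813175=22.48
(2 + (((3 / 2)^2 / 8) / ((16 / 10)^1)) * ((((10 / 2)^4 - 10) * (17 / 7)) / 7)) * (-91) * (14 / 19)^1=-2648.98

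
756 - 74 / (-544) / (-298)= 61278299 / 81056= 756.00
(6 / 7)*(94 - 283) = -162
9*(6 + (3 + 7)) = 144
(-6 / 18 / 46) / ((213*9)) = -1 / 264546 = -0.00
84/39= 28/13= 2.15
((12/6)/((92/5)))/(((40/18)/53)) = 477/184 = 2.59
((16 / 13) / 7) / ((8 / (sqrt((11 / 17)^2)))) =0.01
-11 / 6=-1.83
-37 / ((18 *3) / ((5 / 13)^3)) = -4625 / 118638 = -0.04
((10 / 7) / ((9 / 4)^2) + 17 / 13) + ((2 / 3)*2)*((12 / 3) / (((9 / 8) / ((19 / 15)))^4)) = 921370925221 / 90677120625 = 10.16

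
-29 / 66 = -0.44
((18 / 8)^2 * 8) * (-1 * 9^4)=-531441 / 2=-265720.50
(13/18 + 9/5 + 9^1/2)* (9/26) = 158/65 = 2.43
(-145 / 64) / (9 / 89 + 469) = -2581 / 534400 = -0.00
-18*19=-342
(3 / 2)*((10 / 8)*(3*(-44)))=-495 / 2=-247.50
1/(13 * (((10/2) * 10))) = 1/650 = 0.00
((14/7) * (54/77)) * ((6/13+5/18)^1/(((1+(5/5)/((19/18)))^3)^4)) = 2297420885990675118/6589534957845875316281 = 0.00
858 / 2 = 429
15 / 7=2.14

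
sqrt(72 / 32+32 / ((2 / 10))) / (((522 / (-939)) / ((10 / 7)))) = -1565*sqrt(649) / 1218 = -32.73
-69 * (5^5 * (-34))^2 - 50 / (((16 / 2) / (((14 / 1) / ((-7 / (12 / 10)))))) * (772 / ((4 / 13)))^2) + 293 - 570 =-4903523838501549922 / 6295081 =-778945312777.00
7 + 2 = 9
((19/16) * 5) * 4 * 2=95/2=47.50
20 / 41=0.49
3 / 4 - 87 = -345 / 4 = -86.25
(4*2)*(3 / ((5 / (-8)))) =-192 / 5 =-38.40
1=1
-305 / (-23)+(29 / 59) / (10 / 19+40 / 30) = 13.53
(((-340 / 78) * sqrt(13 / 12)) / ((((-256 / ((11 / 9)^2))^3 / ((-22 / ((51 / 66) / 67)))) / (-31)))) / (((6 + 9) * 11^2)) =3679532197 * sqrt(39) / 782387814334464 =0.00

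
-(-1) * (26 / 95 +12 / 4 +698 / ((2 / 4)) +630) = 192781 / 95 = 2029.27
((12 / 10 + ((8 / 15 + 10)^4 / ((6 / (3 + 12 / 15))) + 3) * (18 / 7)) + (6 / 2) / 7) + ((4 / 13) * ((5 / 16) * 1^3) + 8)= 20065.40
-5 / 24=-0.21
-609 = -609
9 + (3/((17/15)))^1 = 198/17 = 11.65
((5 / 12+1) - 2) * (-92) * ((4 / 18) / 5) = 322 / 135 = 2.39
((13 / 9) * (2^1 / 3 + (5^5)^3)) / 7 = 6297278025.93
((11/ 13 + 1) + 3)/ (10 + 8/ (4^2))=6/ 13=0.46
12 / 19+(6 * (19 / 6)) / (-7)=-277 / 133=-2.08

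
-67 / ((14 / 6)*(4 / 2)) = -201 / 14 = -14.36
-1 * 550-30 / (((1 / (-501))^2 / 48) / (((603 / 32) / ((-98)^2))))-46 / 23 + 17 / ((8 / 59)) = -13630018883 / 19208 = -709601.15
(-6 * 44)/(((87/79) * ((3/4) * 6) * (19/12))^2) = -35149312/8197227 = -4.29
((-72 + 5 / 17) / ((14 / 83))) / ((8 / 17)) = -101177 / 112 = -903.37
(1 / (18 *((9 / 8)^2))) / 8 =4 / 729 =0.01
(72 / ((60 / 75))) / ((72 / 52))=65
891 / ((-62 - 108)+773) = 99 / 67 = 1.48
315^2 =99225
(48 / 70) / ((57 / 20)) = 0.24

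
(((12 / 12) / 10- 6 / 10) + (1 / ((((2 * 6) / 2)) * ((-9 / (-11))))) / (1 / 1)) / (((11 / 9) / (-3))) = 8 / 11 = 0.73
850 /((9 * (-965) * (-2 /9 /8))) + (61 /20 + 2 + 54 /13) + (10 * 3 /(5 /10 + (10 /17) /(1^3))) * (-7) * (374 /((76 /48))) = -1607535007353 /35276540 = -45569.52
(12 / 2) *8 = 48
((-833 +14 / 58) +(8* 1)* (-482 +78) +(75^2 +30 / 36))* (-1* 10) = -1358135 / 87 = -15610.75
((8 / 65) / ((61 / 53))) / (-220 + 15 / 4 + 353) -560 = -1214557104 / 2168855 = -560.00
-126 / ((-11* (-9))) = -14 / 11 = -1.27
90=90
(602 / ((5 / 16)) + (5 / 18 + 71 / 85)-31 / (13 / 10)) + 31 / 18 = 421091 / 221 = 1905.39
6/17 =0.35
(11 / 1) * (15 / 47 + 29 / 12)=16973 / 564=30.09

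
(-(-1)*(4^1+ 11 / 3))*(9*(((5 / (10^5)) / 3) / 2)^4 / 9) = 23 / 622080000000000000000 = 0.00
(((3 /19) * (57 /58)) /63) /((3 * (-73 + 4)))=-1 /84042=-0.00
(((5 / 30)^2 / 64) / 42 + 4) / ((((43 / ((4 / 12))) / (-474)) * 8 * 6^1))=-30578767 / 99864576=-0.31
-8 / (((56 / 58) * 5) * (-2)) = 29 / 35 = 0.83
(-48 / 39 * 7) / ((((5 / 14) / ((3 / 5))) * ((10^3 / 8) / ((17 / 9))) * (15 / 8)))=-213248 / 1828125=-0.12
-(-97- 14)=111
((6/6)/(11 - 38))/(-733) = 1/19791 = 0.00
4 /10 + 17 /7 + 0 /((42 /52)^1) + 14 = 589 /35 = 16.83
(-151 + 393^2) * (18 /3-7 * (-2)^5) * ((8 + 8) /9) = 567816640 /9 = 63090737.78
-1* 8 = -8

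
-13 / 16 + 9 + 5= 211 / 16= 13.19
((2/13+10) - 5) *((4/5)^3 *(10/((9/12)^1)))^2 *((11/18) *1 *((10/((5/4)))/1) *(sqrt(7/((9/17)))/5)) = 772800512 *sqrt(119)/9871875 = 853.97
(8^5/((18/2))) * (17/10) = 278528/45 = 6189.51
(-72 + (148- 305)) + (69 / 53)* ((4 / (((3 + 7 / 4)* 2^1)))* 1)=-230051 / 1007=-228.45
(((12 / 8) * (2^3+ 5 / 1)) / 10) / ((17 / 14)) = 273 / 170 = 1.61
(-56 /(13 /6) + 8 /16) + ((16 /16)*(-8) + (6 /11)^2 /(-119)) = -12484869 /374374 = -33.35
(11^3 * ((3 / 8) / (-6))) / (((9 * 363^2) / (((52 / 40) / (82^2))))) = -13 / 958573440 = -0.00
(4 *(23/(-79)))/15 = -92/1185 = -0.08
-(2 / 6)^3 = -1 / 27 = -0.04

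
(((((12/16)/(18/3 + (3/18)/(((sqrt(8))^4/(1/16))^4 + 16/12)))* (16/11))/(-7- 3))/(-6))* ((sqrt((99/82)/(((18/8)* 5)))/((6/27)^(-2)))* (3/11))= 26388279066656* sqrt(4510)/132548655605304769875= 0.00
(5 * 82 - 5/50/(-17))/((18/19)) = 1324319/3060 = 432.78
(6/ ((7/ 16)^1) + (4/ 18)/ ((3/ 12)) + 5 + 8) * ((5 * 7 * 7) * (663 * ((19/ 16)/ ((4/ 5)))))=6655524.35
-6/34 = -3/17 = -0.18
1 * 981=981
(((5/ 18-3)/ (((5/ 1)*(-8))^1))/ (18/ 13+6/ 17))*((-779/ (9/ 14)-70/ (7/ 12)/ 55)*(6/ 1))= -650725439/ 2280960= -285.29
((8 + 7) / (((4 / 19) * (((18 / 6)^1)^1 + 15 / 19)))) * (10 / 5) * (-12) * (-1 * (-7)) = -12635 / 4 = -3158.75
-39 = -39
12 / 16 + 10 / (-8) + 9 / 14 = 0.14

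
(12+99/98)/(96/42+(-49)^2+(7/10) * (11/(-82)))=174250/32186749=0.01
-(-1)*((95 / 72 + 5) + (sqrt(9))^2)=1103 / 72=15.32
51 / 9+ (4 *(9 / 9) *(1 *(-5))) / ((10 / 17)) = -85 / 3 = -28.33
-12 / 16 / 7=-3 / 28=-0.11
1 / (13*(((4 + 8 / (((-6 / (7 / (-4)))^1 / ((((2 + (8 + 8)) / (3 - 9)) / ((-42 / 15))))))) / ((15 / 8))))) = 15 / 676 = 0.02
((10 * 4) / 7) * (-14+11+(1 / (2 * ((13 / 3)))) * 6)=-1200 / 91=-13.19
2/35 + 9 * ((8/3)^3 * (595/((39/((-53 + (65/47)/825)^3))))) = -29610570027899005717298/76394009416725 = -387603298.40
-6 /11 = -0.55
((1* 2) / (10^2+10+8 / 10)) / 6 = 5 / 1662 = 0.00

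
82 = 82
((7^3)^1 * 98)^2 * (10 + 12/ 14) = 12267496528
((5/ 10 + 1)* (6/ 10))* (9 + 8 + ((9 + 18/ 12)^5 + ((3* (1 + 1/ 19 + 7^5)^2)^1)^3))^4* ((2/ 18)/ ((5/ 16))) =705600656927559468002032469310280368570752207456749571368317180351177990027607799689594582334090406475854107350574916179918852973824586442357201/ 16052266372172502852292756366691532800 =43956450794434702199279350000000000000000000000000000000000000000000000000000000000000000000000000000000000.00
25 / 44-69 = -3011 / 44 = -68.43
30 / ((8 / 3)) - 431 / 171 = 5971 / 684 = 8.73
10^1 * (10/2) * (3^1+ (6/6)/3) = 500/3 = 166.67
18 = 18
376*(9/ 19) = 3384/ 19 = 178.11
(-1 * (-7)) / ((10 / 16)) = 56 / 5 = 11.20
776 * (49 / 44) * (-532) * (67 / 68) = -84707966 / 187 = -452983.78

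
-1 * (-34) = 34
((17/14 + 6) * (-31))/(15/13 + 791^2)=-0.00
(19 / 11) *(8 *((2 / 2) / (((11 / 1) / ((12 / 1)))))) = 1824 / 121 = 15.07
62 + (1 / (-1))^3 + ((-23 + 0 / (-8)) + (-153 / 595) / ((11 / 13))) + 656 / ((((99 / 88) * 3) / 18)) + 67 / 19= 77682866 / 21945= 3539.89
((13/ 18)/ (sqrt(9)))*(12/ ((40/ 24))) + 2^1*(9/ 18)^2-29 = -803/ 30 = -26.77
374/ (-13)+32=42/ 13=3.23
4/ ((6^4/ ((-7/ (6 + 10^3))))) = -7/ 325944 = -0.00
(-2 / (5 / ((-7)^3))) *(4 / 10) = 1372 / 25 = 54.88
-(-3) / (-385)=-3 / 385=-0.01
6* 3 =18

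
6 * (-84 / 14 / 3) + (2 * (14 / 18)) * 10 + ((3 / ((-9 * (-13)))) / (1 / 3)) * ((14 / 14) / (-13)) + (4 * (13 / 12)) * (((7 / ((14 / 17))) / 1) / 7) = 187633 / 21294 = 8.81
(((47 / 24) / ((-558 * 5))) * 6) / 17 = -47 / 189720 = -0.00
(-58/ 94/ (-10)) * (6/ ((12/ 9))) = 261/ 940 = 0.28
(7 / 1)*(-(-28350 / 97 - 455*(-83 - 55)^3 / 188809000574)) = 193135743475290 / 94404500287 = 2045.83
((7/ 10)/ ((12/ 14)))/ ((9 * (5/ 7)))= 343/ 2700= 0.13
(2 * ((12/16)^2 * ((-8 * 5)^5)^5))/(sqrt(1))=-12666373951979520000000000000000000000000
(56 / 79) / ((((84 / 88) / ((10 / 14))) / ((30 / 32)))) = 275 / 553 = 0.50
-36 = -36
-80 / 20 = -4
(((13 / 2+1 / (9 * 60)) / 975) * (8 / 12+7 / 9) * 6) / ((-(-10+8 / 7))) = 24577 / 3766500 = 0.01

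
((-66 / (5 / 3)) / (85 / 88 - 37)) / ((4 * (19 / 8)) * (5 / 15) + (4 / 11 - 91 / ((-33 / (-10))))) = -127776 / 2795765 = -0.05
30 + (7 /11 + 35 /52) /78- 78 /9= 21.35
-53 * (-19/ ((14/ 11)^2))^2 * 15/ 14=-4201893795/ 537824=-7812.77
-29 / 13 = -2.23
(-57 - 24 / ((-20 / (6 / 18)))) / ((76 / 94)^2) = -86.59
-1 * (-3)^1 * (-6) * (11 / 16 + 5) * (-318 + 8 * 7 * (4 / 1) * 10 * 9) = -8125299 / 4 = -2031324.75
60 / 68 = 15 / 17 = 0.88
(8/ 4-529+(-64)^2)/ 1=3569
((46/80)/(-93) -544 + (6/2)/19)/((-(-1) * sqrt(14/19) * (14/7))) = -316.78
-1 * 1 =-1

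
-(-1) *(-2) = -2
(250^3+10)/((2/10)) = 78125050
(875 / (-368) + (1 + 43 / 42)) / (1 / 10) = -13675 / 3864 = -3.54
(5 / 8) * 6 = 15 / 4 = 3.75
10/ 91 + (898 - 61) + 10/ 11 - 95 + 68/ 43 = 32049834/ 43043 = 744.60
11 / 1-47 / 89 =932 / 89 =10.47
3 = 3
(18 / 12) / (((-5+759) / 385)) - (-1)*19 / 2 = 15481 / 1508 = 10.27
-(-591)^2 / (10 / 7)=-2444967 / 10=-244496.70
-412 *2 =-824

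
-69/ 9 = -23/ 3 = -7.67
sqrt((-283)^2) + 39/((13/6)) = 301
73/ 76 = 0.96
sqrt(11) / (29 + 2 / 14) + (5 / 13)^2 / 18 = 25 / 3042 + 7 * sqrt(11) / 204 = 0.12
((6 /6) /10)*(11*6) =33 /5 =6.60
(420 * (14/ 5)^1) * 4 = 4704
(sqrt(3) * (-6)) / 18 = -sqrt(3) / 3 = -0.58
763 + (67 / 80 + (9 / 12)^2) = 3822 / 5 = 764.40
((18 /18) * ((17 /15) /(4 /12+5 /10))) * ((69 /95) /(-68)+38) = 245411 /4750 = 51.67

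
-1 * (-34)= 34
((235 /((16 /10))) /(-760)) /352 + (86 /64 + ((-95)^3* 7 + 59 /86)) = -110462127386937 /18405376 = -6001622.97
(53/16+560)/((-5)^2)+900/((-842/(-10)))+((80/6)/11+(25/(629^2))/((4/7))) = 75707576345869/2198656165200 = 34.43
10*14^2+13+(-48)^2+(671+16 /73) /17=5356756 /1241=4316.48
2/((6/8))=8/3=2.67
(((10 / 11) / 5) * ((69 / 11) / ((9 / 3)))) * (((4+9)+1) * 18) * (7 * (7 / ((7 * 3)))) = 27048 / 121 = 223.54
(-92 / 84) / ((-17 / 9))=69 / 119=0.58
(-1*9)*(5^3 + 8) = -1197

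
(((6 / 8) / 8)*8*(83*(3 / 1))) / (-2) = -747 / 8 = -93.38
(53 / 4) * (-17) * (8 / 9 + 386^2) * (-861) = 86689481641 / 3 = 28896493880.33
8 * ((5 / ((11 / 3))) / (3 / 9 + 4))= 360 / 143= 2.52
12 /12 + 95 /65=32 /13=2.46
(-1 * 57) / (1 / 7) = -399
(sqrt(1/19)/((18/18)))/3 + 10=sqrt(19)/57 + 10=10.08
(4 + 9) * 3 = 39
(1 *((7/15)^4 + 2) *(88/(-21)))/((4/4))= -9121288/1063125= -8.58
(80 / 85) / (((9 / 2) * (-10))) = -16 / 765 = -0.02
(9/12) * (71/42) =71/56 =1.27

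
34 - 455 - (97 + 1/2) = -1037/2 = -518.50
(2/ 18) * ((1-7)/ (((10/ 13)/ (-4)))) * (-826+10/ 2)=-42692/ 15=-2846.13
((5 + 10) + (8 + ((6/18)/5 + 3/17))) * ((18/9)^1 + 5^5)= 18533729/255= 72681.29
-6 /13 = -0.46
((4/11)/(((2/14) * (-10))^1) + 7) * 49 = 18179/55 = 330.53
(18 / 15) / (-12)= -1 / 10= -0.10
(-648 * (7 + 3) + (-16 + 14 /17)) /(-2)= 55209 /17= 3247.59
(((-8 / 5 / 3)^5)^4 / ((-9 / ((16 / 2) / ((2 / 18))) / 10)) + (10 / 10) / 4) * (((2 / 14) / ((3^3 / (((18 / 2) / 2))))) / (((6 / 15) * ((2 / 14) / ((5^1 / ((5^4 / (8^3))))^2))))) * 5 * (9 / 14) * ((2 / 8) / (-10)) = -68025699968305335676580864 / 484933273136615753173828125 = -0.14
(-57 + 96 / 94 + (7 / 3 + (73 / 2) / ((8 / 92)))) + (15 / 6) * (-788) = -904597 / 564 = -1603.90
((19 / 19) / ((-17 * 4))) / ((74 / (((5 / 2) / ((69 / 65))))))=-325 / 694416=-0.00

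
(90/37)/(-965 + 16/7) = -630/249343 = -0.00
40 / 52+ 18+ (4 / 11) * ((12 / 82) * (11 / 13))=10028 / 533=18.81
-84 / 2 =-42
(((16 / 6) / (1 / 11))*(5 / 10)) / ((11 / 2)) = 8 / 3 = 2.67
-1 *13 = -13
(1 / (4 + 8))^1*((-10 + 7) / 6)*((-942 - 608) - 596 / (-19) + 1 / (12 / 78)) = 57461 / 912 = 63.01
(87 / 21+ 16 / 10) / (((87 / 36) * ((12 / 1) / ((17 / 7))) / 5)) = 3417 / 1421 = 2.40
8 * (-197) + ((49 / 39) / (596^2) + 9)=-21708315359 / 13853424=-1567.00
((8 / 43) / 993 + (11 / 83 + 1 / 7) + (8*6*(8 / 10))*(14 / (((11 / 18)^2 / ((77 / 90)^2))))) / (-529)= -3268381530728 / 1640436868875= -1.99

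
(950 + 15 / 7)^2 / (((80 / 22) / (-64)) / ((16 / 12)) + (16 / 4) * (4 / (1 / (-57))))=-15636623200 / 15730911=-994.01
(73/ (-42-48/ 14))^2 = 261121/ 101124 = 2.58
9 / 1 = 9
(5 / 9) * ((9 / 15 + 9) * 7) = 112 / 3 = 37.33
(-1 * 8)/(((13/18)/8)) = -1152/13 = -88.62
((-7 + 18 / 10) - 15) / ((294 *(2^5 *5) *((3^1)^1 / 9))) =-101 / 78400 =-0.00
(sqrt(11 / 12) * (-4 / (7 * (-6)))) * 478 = 478 * sqrt(33) / 63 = 43.59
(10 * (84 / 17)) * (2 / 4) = 24.71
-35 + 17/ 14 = -473/ 14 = -33.79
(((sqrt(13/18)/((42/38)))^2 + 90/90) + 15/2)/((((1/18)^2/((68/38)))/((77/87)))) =53980168/11571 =4665.13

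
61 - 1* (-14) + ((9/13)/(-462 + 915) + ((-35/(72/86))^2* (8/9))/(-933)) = 195830065517/2670296382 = 73.34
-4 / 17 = -0.24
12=12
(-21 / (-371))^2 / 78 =3 / 73034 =0.00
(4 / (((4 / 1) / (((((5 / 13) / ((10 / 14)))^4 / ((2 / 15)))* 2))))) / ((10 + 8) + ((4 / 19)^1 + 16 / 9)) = 6158565 / 97621498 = 0.06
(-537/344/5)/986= -537/1695920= -0.00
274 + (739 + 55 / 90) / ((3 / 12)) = 29092 / 9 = 3232.44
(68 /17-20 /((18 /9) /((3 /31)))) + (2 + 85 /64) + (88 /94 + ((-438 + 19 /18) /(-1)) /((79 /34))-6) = 12553684451 /66299328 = 189.35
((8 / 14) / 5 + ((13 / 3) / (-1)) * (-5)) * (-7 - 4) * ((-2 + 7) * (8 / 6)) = -100628 / 63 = -1597.27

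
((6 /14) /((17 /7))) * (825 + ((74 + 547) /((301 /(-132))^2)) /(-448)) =6276620493 /43126076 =145.54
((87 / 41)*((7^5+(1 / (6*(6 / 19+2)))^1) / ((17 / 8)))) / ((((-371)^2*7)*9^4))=128674943 / 48466466733069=0.00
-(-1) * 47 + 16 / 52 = 47.31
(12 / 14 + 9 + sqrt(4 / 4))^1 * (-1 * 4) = -304 / 7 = -43.43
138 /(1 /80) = 11040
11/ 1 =11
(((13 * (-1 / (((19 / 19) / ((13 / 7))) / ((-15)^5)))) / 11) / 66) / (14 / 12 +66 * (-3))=-128334375 / 1000307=-128.29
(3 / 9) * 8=8 / 3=2.67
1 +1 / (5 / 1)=6 / 5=1.20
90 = 90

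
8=8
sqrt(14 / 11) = sqrt(154) / 11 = 1.13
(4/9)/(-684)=-1/1539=-0.00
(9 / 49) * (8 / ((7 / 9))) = 648 / 343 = 1.89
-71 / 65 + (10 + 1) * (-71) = -50836 / 65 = -782.09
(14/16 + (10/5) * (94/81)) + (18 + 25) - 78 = -20609/648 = -31.80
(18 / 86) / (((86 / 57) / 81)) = 41553 / 3698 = 11.24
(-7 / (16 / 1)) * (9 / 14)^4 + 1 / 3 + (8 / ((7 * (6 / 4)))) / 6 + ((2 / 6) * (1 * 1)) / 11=3615421 / 8692992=0.42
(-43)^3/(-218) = 79507/218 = 364.71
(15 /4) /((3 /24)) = 30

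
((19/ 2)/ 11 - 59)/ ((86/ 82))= -52439/ 946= -55.43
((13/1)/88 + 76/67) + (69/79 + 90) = 42924545/465784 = 92.16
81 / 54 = 3 / 2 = 1.50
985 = 985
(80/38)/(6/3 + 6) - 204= -3871/19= -203.74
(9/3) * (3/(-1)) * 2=-18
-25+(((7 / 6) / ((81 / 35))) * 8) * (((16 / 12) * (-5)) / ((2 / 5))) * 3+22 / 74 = -2035102 / 8991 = -226.35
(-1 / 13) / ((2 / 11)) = -0.42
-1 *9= -9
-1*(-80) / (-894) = -40 / 447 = -0.09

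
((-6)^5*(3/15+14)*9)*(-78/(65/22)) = 655890048/25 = 26235601.92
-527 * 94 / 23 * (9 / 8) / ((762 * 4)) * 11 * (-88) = 8991147 / 11684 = 769.53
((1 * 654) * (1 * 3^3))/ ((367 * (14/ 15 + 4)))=132435/ 13579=9.75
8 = 8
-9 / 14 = -0.64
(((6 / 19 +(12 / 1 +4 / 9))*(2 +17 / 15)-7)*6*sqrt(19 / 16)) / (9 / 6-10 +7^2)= 5.32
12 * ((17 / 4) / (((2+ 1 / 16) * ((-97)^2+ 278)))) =272 / 106557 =0.00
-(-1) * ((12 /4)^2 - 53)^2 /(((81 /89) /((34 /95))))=761.32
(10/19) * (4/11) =0.19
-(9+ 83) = -92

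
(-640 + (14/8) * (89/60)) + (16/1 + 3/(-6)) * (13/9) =-442811/720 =-615.02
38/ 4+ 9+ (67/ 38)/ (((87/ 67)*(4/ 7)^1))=276067/ 13224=20.88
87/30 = 29/10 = 2.90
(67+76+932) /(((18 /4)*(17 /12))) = 8600 /51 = 168.63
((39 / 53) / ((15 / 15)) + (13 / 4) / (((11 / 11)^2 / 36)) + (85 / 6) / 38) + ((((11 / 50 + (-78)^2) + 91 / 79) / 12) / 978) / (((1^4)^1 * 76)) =22055325562607 / 186726801600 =118.12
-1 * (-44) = 44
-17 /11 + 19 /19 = -0.55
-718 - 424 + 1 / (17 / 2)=-19412 / 17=-1141.88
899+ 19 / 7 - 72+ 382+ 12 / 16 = 33949 / 28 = 1212.46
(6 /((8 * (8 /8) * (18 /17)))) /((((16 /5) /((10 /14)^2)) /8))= 2125 /2352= 0.90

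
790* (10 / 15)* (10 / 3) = 15800 / 9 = 1755.56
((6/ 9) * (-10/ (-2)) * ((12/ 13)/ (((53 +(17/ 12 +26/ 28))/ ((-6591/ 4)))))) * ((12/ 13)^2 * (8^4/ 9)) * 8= -1321205760/ 4649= -284191.39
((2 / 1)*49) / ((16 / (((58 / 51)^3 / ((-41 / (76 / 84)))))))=-3243737 / 16316073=-0.20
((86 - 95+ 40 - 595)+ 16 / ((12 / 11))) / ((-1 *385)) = 1648 / 1155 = 1.43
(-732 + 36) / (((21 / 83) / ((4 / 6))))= -38512 / 21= -1833.90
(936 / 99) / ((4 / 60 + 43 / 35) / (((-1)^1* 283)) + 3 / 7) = 3090360 / 138589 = 22.30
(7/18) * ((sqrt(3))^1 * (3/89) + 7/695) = 49/12510 + 7 * sqrt(3)/534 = 0.03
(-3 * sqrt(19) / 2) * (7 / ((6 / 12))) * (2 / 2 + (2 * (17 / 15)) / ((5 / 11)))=-3143 * sqrt(19) / 25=-548.00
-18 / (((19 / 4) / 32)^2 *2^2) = -73728 / 361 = -204.23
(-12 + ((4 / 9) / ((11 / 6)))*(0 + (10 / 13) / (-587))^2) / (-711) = 23059934956 / 1366301193543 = 0.02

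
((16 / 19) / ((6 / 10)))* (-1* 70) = -5600 / 57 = -98.25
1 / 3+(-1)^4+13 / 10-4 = -41 / 30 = -1.37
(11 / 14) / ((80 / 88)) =121 / 140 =0.86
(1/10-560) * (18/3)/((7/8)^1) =-134376/35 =-3839.31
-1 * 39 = -39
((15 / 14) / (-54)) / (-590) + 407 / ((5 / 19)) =229948493 / 148680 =1546.60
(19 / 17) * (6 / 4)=57 / 34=1.68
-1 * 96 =-96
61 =61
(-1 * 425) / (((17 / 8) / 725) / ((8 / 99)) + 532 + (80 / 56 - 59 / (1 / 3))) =-138040000 / 115779781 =-1.19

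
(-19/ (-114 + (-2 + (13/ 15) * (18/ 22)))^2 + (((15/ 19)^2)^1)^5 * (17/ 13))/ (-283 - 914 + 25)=-194791538316996776725/ 1877986578845555039517058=-0.00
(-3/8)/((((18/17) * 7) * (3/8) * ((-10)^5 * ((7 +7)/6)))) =17/29400000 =0.00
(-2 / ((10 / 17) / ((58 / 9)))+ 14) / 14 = -178 / 315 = -0.57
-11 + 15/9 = -9.33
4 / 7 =0.57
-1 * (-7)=7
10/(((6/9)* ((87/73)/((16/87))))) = 5840/2523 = 2.31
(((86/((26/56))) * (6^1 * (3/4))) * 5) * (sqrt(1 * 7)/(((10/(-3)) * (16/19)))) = -154413 * sqrt(7)/104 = -3928.25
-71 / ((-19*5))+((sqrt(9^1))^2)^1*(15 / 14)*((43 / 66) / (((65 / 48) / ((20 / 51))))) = 4149407 / 1616615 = 2.57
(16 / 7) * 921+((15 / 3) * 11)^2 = 35911 / 7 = 5130.14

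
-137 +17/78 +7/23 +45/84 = -3414319/25116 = -135.94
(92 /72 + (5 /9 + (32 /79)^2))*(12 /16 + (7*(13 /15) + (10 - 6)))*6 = 9708391 /74892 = 129.63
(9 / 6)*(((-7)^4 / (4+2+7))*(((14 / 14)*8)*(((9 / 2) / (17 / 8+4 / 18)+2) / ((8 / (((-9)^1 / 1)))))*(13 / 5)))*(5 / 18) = -2384193 / 338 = -7053.83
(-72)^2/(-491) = -5184/491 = -10.56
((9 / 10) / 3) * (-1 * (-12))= 3.60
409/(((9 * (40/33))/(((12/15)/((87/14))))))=31493/6525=4.83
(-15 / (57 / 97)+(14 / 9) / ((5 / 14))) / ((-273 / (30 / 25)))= 36202 / 389025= 0.09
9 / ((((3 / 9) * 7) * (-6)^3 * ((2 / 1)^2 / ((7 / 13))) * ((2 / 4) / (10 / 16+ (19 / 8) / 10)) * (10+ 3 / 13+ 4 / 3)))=-207 / 577280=-0.00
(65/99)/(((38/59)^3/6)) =13349635/905388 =14.74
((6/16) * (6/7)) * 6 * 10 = 135/7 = 19.29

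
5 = 5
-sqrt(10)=-3.16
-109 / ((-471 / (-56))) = -6104 / 471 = -12.96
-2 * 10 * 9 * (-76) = 13680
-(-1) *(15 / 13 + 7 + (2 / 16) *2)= 437 / 52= 8.40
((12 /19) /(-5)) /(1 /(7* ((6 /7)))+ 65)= -0.00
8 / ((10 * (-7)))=-0.11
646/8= 323/4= 80.75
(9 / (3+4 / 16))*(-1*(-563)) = 20268 / 13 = 1559.08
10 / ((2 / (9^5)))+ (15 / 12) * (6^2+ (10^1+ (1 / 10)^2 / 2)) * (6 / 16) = 377941203 / 1280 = 295266.56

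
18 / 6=3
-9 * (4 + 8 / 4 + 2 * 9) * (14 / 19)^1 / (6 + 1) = -432 / 19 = -22.74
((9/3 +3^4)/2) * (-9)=-378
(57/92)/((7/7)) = 57/92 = 0.62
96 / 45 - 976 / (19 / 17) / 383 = -16016 / 109155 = -0.15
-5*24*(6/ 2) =-360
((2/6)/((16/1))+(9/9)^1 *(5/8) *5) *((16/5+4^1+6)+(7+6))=19781/240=82.42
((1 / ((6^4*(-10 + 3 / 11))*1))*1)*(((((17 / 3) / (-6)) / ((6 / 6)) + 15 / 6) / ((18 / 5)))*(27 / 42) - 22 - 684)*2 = 139733 / 1248048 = 0.11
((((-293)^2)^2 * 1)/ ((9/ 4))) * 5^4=18425127002500/ 9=2047236333611.11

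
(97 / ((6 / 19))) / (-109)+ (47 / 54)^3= -37050985 / 17163576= -2.16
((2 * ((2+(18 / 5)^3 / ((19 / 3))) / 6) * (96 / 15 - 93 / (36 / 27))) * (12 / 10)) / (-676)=14092841 / 40137500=0.35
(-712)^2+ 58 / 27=13687546 / 27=506946.15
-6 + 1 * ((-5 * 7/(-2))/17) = -4.97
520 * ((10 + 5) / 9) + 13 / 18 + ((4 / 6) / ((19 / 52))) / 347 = 102937133 / 118674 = 867.39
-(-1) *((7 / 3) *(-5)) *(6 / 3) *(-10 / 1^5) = 233.33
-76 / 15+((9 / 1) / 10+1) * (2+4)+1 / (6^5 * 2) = 98497 / 15552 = 6.33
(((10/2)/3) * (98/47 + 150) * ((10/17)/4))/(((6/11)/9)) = 491425/799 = 615.05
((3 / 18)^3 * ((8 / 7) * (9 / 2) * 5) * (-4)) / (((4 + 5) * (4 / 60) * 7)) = -50 / 441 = -0.11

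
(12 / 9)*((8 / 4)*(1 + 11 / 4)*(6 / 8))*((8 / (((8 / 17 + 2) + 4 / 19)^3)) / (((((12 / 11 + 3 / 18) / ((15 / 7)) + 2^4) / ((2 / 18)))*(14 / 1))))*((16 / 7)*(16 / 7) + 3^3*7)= 264582785807175 / 914507782854022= 0.29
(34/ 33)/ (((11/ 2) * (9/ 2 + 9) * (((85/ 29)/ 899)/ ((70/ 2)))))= 1459976/ 9801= 148.96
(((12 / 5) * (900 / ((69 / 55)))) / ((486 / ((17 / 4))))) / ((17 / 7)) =3850 / 621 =6.20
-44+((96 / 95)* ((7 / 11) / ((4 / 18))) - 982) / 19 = -1896786 / 19855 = -95.53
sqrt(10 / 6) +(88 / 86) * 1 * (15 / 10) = sqrt(15) / 3 +66 / 43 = 2.83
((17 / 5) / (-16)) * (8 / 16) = -17 / 160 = -0.11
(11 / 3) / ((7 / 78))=286 / 7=40.86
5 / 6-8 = -43 / 6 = -7.17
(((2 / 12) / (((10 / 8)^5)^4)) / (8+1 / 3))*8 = 4398046511104 / 2384185791015625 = 0.00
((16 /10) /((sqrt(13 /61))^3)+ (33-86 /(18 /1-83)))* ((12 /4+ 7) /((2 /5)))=2440* sqrt(793) /169+ 11155 /13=1264.65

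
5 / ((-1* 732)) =-0.01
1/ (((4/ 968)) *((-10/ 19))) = -2299/ 5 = -459.80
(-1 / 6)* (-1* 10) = 5 / 3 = 1.67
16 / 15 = 1.07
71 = 71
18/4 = 9/2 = 4.50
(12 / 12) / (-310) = -1 / 310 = -0.00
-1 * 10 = -10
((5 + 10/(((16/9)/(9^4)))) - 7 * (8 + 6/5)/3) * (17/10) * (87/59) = 2182362607/23600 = 92472.99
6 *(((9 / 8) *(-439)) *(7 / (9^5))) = -0.35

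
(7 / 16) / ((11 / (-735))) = -5145 / 176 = -29.23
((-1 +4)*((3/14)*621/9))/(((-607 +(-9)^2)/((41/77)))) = -25461/567028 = -0.04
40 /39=1.03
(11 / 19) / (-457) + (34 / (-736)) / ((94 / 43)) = -6727785 / 300362336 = -0.02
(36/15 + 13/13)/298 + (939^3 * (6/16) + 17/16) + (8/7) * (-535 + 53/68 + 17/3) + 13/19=25102979677178093/80853360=310475404.82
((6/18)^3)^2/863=1/629127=0.00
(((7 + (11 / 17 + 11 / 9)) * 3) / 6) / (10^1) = 1357 / 3060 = 0.44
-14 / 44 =-7 / 22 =-0.32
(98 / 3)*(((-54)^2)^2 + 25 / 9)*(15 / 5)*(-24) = -59997582736 / 3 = -19999194245.33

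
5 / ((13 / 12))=60 / 13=4.62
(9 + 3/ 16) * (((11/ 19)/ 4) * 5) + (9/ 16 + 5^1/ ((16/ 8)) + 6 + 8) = 28833/ 1216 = 23.71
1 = 1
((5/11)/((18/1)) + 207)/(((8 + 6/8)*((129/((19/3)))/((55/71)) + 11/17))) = 13240093/15076026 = 0.88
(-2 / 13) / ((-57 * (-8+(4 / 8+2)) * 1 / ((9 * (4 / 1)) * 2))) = -96 / 2717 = -0.04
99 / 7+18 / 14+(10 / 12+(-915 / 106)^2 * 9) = 162072619 / 235956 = 686.88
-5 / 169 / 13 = -5 / 2197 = -0.00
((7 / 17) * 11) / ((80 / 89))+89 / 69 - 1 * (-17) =2189177 / 93840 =23.33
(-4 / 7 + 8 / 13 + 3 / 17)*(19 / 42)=6479 / 64974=0.10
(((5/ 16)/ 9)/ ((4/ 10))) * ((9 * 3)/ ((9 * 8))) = 25/ 768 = 0.03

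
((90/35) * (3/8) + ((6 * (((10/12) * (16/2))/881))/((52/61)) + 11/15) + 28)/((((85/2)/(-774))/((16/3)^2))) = -1575349034752/102218025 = -15411.66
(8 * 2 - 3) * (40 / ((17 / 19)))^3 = 5706688000 / 4913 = 1161548.54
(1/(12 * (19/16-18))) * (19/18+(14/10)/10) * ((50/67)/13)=-8/23517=-0.00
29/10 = 2.90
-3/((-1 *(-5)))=-3/5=-0.60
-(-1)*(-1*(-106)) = 106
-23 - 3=-26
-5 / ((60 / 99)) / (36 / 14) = -77 / 24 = -3.21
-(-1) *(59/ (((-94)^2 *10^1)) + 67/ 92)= 1481387/ 2032280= 0.73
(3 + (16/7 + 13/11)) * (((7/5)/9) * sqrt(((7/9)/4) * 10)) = 83 * sqrt(70)/495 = 1.40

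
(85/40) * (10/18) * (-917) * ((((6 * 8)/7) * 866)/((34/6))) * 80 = -90756800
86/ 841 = 0.10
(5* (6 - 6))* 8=0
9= 9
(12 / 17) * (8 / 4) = 24 / 17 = 1.41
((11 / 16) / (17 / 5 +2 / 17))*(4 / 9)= 935 / 10764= 0.09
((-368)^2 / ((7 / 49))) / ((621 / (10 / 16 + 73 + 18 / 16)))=3080896 / 27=114107.26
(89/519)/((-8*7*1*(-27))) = 89/784728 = 0.00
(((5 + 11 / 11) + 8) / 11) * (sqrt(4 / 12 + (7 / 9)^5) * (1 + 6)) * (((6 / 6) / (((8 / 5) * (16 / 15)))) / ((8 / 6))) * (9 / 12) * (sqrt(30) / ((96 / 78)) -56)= -8575 * sqrt(36490) / 12672 + 79625 * sqrt(10947) / 811008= -118.99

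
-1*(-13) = 13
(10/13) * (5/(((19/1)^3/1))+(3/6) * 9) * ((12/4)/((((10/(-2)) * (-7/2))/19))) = 370446/32851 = 11.28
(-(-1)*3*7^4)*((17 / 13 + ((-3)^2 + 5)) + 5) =1901592 / 13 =146276.31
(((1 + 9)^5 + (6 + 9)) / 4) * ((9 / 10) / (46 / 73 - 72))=-13141971 / 41680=-315.31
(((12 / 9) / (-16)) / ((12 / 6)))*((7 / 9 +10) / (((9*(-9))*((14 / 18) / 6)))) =97 / 2268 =0.04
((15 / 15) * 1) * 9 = 9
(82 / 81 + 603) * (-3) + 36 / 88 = -1076107 / 594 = -1811.63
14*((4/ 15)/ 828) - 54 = -54.00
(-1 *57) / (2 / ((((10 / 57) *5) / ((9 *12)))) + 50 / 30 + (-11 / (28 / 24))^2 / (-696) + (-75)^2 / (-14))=6074775 / 16413272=0.37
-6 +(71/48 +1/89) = -19265/4272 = -4.51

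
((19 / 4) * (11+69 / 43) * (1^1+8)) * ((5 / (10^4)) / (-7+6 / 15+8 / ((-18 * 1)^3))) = -33782589 / 827732800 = -0.04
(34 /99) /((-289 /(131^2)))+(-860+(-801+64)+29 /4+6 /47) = -509415403 /316404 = -1610.02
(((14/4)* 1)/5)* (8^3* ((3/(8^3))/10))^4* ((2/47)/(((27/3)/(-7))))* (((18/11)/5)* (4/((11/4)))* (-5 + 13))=-63504/88859375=-0.00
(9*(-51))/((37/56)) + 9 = -25371/37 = -685.70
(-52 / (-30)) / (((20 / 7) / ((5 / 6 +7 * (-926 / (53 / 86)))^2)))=1017864641958619 / 15168600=67103400.57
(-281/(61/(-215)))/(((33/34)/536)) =546946.33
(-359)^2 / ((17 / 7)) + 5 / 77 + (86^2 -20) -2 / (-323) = 1503320586 / 24871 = 60444.72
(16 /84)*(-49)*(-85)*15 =11900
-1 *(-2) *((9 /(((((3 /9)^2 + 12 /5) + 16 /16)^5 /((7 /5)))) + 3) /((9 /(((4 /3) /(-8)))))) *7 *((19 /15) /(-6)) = 13199029444769 /79757301862080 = 0.17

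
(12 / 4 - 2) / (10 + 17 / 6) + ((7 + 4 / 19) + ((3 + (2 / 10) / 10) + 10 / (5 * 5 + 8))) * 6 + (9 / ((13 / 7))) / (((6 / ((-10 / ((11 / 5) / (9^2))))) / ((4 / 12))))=-17044168 / 475475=-35.85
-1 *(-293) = 293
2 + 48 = 50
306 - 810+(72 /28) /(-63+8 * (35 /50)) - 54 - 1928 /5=-9478912 /10045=-943.64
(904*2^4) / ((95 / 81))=1171584 / 95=12332.46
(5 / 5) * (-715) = -715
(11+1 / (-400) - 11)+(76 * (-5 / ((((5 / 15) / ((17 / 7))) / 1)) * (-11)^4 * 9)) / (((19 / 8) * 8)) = -19200625.72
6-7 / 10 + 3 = 83 / 10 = 8.30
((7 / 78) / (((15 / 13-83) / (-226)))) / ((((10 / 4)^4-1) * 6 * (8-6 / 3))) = 113 / 624834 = 0.00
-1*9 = -9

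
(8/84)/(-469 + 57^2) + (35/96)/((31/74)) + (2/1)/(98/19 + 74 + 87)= 960262951/1088281040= 0.88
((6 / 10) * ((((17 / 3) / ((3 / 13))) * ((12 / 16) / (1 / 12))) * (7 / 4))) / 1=232.05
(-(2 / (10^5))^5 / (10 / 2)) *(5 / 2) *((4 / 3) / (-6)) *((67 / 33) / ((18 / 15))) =67 / 111375000000000000000000000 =0.00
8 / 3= 2.67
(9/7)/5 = 9/35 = 0.26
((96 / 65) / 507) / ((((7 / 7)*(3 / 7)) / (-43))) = -9632 / 32955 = -0.29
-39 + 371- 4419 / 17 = 72.06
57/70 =0.81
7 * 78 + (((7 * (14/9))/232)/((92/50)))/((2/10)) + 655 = 57682949/48024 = 1201.13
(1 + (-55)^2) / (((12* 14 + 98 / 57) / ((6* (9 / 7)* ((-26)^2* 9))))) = 28333273176 / 33859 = 836801.83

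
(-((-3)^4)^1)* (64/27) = -192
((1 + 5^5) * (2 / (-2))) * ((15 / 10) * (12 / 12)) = -4689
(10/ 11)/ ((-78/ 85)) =-425/ 429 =-0.99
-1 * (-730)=730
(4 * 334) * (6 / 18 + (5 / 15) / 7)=10688 / 21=508.95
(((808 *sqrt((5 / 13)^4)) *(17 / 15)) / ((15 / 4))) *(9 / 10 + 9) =357.62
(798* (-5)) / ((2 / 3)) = -5985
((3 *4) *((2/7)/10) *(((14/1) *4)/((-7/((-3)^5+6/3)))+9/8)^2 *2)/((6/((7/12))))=238177489/960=248101.55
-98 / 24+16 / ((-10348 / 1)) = -126811 / 31044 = -4.08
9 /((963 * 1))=1 /107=0.01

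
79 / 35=2.26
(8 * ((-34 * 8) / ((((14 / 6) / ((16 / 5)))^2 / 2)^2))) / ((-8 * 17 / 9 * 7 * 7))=3057647616 / 73530625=41.58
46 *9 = 414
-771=-771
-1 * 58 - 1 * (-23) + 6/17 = -589/17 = -34.65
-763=-763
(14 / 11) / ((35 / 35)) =14 / 11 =1.27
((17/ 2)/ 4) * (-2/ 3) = -17/ 12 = -1.42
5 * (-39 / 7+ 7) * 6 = 42.86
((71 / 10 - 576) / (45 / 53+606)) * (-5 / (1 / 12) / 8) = 301517 / 42884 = 7.03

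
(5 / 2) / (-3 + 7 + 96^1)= 1 / 40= 0.02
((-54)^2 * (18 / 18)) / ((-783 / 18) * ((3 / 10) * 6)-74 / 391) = -11401560 / 306893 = -37.15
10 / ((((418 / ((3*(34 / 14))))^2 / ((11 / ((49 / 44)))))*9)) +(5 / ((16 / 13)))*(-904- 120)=-3605722870 / 866761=-4160.00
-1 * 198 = -198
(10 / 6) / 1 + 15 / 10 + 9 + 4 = 97 / 6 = 16.17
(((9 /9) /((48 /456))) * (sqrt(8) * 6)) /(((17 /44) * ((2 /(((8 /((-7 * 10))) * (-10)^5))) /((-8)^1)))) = -1605120000 * sqrt(2) /119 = -19075482.97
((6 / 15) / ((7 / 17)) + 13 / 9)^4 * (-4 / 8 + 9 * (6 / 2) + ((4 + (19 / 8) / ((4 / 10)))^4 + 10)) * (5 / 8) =8606161919100611081 / 41295442083840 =208404.64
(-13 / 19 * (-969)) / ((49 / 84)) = 7956 / 7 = 1136.57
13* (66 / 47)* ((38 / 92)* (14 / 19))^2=42042 / 24863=1.69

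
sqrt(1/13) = sqrt(13)/13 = 0.28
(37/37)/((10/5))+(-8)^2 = 129/2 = 64.50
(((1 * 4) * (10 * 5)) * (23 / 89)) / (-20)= -230 / 89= -2.58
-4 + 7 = 3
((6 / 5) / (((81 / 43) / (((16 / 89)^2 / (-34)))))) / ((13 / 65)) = -11008 / 3635739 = -0.00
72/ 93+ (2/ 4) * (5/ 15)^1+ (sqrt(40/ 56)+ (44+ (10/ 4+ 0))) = sqrt(35)/ 7+ 4412/ 93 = 48.29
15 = 15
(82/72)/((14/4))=41/126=0.33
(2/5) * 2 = 4/5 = 0.80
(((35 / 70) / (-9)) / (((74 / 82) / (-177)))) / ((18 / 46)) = 55637 / 1998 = 27.85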